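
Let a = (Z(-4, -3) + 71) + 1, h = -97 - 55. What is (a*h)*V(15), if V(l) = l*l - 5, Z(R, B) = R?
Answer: -2273920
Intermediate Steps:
V(l) = -5 + l² (V(l) = l² - 5 = -5 + l²)
h = -152
a = 68 (a = (-4 + 71) + 1 = 67 + 1 = 68)
(a*h)*V(15) = (68*(-152))*(-5 + 15²) = -10336*(-5 + 225) = -10336*220 = -2273920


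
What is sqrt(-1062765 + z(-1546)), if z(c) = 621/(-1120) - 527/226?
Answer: I*sqrt(1063925878211630)/31640 ≈ 1030.9*I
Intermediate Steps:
z(c) = -365293/126560 (z(c) = 621*(-1/1120) - 527*1/226 = -621/1120 - 527/226 = -365293/126560)
sqrt(-1062765 + z(-1546)) = sqrt(-1062765 - 365293/126560) = sqrt(-134503903693/126560) = I*sqrt(1063925878211630)/31640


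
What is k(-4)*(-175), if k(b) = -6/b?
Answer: -525/2 ≈ -262.50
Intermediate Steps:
k(-4)*(-175) = -6/(-4)*(-175) = -6*(-¼)*(-175) = (3/2)*(-175) = -525/2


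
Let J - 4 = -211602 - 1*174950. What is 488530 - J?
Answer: 875078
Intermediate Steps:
J = -386548 (J = 4 + (-211602 - 1*174950) = 4 + (-211602 - 174950) = 4 - 386552 = -386548)
488530 - J = 488530 - 1*(-386548) = 488530 + 386548 = 875078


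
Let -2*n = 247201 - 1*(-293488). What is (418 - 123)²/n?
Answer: -174050/540689 ≈ -0.32190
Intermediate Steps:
n = -540689/2 (n = -(247201 - 1*(-293488))/2 = -(247201 + 293488)/2 = -½*540689 = -540689/2 ≈ -2.7034e+5)
(418 - 123)²/n = (418 - 123)²/(-540689/2) = 295²*(-2/540689) = 87025*(-2/540689) = -174050/540689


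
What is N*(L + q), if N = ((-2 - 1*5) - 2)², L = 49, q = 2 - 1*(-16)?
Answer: 5427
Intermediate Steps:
q = 18 (q = 2 + 16 = 18)
N = 81 (N = ((-2 - 5) - 2)² = (-7 - 2)² = (-9)² = 81)
N*(L + q) = 81*(49 + 18) = 81*67 = 5427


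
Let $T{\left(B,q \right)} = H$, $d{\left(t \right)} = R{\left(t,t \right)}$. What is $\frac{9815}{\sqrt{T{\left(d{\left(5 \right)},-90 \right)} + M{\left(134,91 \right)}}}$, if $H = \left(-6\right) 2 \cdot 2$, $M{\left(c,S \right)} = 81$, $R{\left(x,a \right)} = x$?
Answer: $\frac{9815 \sqrt{57}}{57} \approx 1300.0$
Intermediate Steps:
$d{\left(t \right)} = t$
$H = -24$ ($H = \left(-12\right) 2 = -24$)
$T{\left(B,q \right)} = -24$
$\frac{9815}{\sqrt{T{\left(d{\left(5 \right)},-90 \right)} + M{\left(134,91 \right)}}} = \frac{9815}{\sqrt{-24 + 81}} = \frac{9815}{\sqrt{57}} = 9815 \frac{\sqrt{57}}{57} = \frac{9815 \sqrt{57}}{57}$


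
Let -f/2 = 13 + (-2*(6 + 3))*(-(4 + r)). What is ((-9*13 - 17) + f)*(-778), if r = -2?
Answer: 180496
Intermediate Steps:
f = -98 (f = -2*(13 + (-2*(6 + 3))*(-(4 - 2))) = -2*(13 + (-2*9)*(-1*2)) = -2*(13 - 18*(-2)) = -2*(13 + 36) = -2*49 = -98)
((-9*13 - 17) + f)*(-778) = ((-9*13 - 17) - 98)*(-778) = ((-117 - 17) - 98)*(-778) = (-134 - 98)*(-778) = -232*(-778) = 180496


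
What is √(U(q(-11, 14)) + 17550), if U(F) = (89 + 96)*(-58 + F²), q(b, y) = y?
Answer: 2*√10770 ≈ 207.56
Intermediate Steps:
U(F) = -10730 + 185*F² (U(F) = 185*(-58 + F²) = -10730 + 185*F²)
√(U(q(-11, 14)) + 17550) = √((-10730 + 185*14²) + 17550) = √((-10730 + 185*196) + 17550) = √((-10730 + 36260) + 17550) = √(25530 + 17550) = √43080 = 2*√10770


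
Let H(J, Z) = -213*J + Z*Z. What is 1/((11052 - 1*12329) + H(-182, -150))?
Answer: 1/59989 ≈ 1.6670e-5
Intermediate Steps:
H(J, Z) = Z² - 213*J (H(J, Z) = -213*J + Z² = Z² - 213*J)
1/((11052 - 1*12329) + H(-182, -150)) = 1/((11052 - 1*12329) + ((-150)² - 213*(-182))) = 1/((11052 - 12329) + (22500 + 38766)) = 1/(-1277 + 61266) = 1/59989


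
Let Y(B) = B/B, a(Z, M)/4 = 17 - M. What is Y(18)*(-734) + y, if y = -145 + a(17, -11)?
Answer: -767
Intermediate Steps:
a(Z, M) = 68 - 4*M (a(Z, M) = 4*(17 - M) = 68 - 4*M)
Y(B) = 1
y = -33 (y = -145 + (68 - 4*(-11)) = -145 + (68 + 44) = -145 + 112 = -33)
Y(18)*(-734) + y = 1*(-734) - 33 = -734 - 33 = -767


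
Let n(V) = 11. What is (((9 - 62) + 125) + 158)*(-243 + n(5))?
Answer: -53360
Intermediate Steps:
(((9 - 62) + 125) + 158)*(-243 + n(5)) = (((9 - 62) + 125) + 158)*(-243 + 11) = ((-53 + 125) + 158)*(-232) = (72 + 158)*(-232) = 230*(-232) = -53360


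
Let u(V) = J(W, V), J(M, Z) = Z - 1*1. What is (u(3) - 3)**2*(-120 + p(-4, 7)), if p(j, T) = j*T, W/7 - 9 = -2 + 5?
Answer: -148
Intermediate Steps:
W = 84 (W = 63 + 7*(-2 + 5) = 63 + 7*3 = 63 + 21 = 84)
J(M, Z) = -1 + Z (J(M, Z) = Z - 1 = -1 + Z)
p(j, T) = T*j
u(V) = -1 + V
(u(3) - 3)**2*(-120 + p(-4, 7)) = ((-1 + 3) - 3)**2*(-120 + 7*(-4)) = (2 - 3)**2*(-120 - 28) = (-1)**2*(-148) = 1*(-148) = -148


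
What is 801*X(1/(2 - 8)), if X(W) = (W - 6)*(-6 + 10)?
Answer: -19758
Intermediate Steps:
X(W) = -24 + 4*W (X(W) = (-6 + W)*4 = -24 + 4*W)
801*X(1/(2 - 8)) = 801*(-24 + 4/(2 - 8)) = 801*(-24 + 4/(-6)) = 801*(-24 + 4*(-1/6)) = 801*(-24 - 2/3) = 801*(-74/3) = -19758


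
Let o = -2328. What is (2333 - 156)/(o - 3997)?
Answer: -2177/6325 ≈ -0.34419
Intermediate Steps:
(2333 - 156)/(o - 3997) = (2333 - 156)/(-2328 - 3997) = 2177/(-6325) = 2177*(-1/6325) = -2177/6325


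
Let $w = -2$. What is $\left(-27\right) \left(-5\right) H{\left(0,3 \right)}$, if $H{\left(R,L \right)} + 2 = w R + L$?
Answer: $135$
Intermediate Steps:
$H{\left(R,L \right)} = -2 + L - 2 R$ ($H{\left(R,L \right)} = -2 + \left(- 2 R + L\right) = -2 + \left(L - 2 R\right) = -2 + L - 2 R$)
$\left(-27\right) \left(-5\right) H{\left(0,3 \right)} = \left(-27\right) \left(-5\right) \left(-2 + 3 - 0\right) = 135 \left(-2 + 3 + 0\right) = 135 \cdot 1 = 135$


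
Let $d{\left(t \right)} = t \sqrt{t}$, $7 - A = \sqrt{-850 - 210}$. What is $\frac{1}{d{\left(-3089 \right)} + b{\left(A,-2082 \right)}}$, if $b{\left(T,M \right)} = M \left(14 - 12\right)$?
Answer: $\frac{i}{- 4164 i + 3089 \sqrt{3089}} \approx -1.4119 \cdot 10^{-7} + 5.8213 \cdot 10^{-6} i$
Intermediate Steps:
$A = 7 - 2 i \sqrt{265}$ ($A = 7 - \sqrt{-850 - 210} = 7 - \sqrt{-1060} = 7 - 2 i \sqrt{265} \approx 7.0 - 32.558 i$)
$b{\left(T,M \right)} = 2 M$ ($b{\left(T,M \right)} = M 2 = 2 M$)
$d{\left(t \right)} = t^{\frac{3}{2}}$
$\frac{1}{d{\left(-3089 \right)} + b{\left(A,-2082 \right)}} = \frac{1}{\left(-3089\right)^{\frac{3}{2}} + 2 \left(-2082\right)} = \frac{1}{- 3089 i \sqrt{3089} - 4164} = \frac{1}{-4164 - 3089 i \sqrt{3089}}$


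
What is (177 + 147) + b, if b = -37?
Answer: 287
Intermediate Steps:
(177 + 147) + b = (177 + 147) - 37 = 324 - 37 = 287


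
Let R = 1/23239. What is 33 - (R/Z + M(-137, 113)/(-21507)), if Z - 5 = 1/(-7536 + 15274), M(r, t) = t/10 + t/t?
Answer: 2127195100308619/64459357281810 ≈ 33.001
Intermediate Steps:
M(r, t) = 1 + t/10 (M(r, t) = t*(⅒) + 1 = t/10 + 1 = 1 + t/10)
Z = 38691/7738 (Z = 5 + 1/(-7536 + 15274) = 5 + 1/7738 = 38691/7738 ≈ 5.0001)
R = 1/23239 ≈ 4.3031e-5
33 - (R/Z + M(-137, 113)/(-21507)) = 33 - (1/(23239*(38691/7738)) + (1 + (⅒)*113)/(-21507)) = 33 - ((1/23239)*(7738/38691) + (1 + 113/10)*(-1/21507)) = 33 - (7738/899140149 + (123/10)*(-1/21507)) = 33 - (7738/899140149 - 41/71690) = 33 - 1*(-36310008889/64459357281810) = 33 + 36310008889/64459357281810 = 2127195100308619/64459357281810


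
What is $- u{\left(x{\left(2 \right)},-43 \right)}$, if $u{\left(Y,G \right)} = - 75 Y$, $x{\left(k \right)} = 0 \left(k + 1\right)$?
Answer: $0$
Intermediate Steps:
$x{\left(k \right)} = 0$ ($x{\left(k \right)} = 0 \left(1 + k\right) = 0$)
$- u{\left(x{\left(2 \right)},-43 \right)} = - \left(-75\right) 0 = \left(-1\right) 0 = 0$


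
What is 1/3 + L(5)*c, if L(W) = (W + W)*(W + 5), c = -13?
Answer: -3899/3 ≈ -1299.7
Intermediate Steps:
L(W) = 2*W*(5 + W) (L(W) = (2*W)*(5 + W) = 2*W*(5 + W))
1/3 + L(5)*c = 1/3 + (2*5*(5 + 5))*(-13) = ⅓ + (2*5*10)*(-13) = ⅓ + 100*(-13) = ⅓ - 1300 = -3899/3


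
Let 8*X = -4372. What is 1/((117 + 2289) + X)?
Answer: 2/3719 ≈ 0.00053778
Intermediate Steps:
X = -1093/2 (X = (1/8)*(-4372) = -1093/2 ≈ -546.50)
1/((117 + 2289) + X) = 1/((117 + 2289) - 1093/2) = 1/(2406 - 1093/2) = 1/(3719/2) = 2/3719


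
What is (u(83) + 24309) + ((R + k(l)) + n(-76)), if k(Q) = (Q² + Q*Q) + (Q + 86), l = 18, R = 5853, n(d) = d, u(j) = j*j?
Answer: 37727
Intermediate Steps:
u(j) = j²
k(Q) = 86 + Q + 2*Q² (k(Q) = (Q² + Q²) + (86 + Q) = 2*Q² + (86 + Q) = 86 + Q + 2*Q²)
(u(83) + 24309) + ((R + k(l)) + n(-76)) = (83² + 24309) + ((5853 + (86 + 18 + 2*18²)) - 76) = (6889 + 24309) + ((5853 + (86 + 18 + 2*324)) - 76) = 31198 + ((5853 + (86 + 18 + 648)) - 76) = 31198 + ((5853 + 752) - 76) = 31198 + (6605 - 76) = 31198 + 6529 = 37727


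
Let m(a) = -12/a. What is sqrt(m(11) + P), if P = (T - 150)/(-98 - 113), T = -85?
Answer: sqrt(123013)/2321 ≈ 0.15111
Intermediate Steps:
P = 235/211 (P = (-85 - 150)/(-98 - 113) = -235/(-211) = -235*(-1/211) = 235/211 ≈ 1.1137)
sqrt(m(11) + P) = sqrt(-12/11 + 235/211) = sqrt(53/2321) = sqrt(123013)/2321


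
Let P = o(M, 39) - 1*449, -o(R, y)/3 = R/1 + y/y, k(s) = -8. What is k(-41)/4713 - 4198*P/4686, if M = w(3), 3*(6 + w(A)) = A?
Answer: 480337975/1226951 ≈ 391.49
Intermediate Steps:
w(A) = -6 + A/3
M = -5 (M = -6 + (1/3)*3 = -6 + 1 = -5)
o(R, y) = -3 - 3*R (o(R, y) = -3*(R/1 + y/y) = -3*(R*1 + 1) = -3*(R + 1) = -3*(1 + R) = -3 - 3*R)
P = -437 (P = (-3 - 3*(-5)) - 1*449 = (-3 + 15) - 449 = 12 - 449 = -437)
k(-41)/4713 - 4198*P/4686 = -8/4713 - 4198/(4686/(-437)) = -8*1/4713 - 4198/(4686*(-1/437)) = -8/4713 - 4198/(-4686/437) = -8/4713 - 4198*(-437/4686) = -8/4713 + 917263/2343 = 480337975/1226951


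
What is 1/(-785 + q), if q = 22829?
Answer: 1/22044 ≈ 4.5364e-5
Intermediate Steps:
1/(-785 + q) = 1/(-785 + 22829) = 1/22044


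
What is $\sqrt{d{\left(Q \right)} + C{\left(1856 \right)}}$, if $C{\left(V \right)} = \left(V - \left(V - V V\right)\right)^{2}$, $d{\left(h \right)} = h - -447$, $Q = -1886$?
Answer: $\sqrt{11866206108257} \approx 3.4447 \cdot 10^{6}$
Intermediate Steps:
$d{\left(h \right)} = 447 + h$ ($d{\left(h \right)} = h + 447 = 447 + h$)
$C{\left(V \right)} = V^{4}$ ($C{\left(V \right)} = \left(V + \left(V^{2} - V\right)\right)^{2} = \left(V^{2}\right)^{2} = V^{4}$)
$\sqrt{d{\left(Q \right)} + C{\left(1856 \right)}} = \sqrt{\left(447 - 1886\right) + 1856^{4}} = \sqrt{-1439 + 11866206109696} = \sqrt{11866206108257}$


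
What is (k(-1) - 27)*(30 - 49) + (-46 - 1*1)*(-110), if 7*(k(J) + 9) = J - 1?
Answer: 41016/7 ≈ 5859.4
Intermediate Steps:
k(J) = -64/7 + J/7 (k(J) = -9 + (J - 1)/7 = -9 + (-1 + J)/7 = -9 + (-⅐ + J/7) = -64/7 + J/7)
(k(-1) - 27)*(30 - 49) + (-46 - 1*1)*(-110) = ((-64/7 + (⅐)*(-1)) - 27)*(30 - 49) + (-46 - 1*1)*(-110) = ((-64/7 - ⅐) - 27)*(-19) + (-46 - 1)*(-110) = (-65/7 - 27)*(-19) - 47*(-110) = -254/7*(-19) + 5170 = 4826/7 + 5170 = 41016/7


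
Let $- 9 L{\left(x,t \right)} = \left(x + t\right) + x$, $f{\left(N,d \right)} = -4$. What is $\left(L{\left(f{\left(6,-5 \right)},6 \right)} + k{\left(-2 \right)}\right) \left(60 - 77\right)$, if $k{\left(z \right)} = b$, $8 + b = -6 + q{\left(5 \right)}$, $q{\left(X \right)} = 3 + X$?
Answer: $\frac{884}{9} \approx 98.222$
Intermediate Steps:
$b = -6$ ($b = -8 + \left(-6 + \left(3 + 5\right)\right) = -8 + \left(-6 + 8\right) = -8 + 2 = -6$)
$L{\left(x,t \right)} = - \frac{2 x}{9} - \frac{t}{9}$ ($L{\left(x,t \right)} = - \frac{\left(x + t\right) + x}{9} = - \frac{\left(t + x\right) + x}{9} = - \frac{t + 2 x}{9} = - \frac{2 x}{9} - \frac{t}{9}$)
$k{\left(z \right)} = -6$
$\left(L{\left(f{\left(6,-5 \right)},6 \right)} + k{\left(-2 \right)}\right) \left(60 - 77\right) = \left(\left(\left(- \frac{2}{9}\right) \left(-4\right) - \frac{2}{3}\right) - 6\right) \left(60 - 77\right) = \left(\left(\frac{8}{9} - \frac{2}{3}\right) - 6\right) \left(-17\right) = \left(\frac{2}{9} - 6\right) \left(-17\right) = \left(- \frac{52}{9}\right) \left(-17\right) = \frac{884}{9}$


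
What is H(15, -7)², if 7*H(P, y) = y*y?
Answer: 49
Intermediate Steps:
H(P, y) = y²/7 (H(P, y) = (y*y)/7 = y²/7)
H(15, -7)² = ((⅐)*(-7)²)² = ((⅐)*49)² = 7² = 49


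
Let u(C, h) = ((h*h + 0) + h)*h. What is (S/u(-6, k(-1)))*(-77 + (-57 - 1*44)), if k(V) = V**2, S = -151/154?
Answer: 13439/154 ≈ 87.266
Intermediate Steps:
S = -151/154 (S = -151*1/154 = -151/154 ≈ -0.98052)
u(C, h) = h*(h + h**2) (u(C, h) = ((h**2 + 0) + h)*h = (h**2 + h)*h = (h + h**2)*h = h*(h + h**2))
(S/u(-6, k(-1)))*(-77 + (-57 - 1*44)) = (-151/(154*(1 + (-1)**2)))*(-77 + (-57 - 1*44)) = (-151/(154*(1 + 1)))*(-77 + (-57 - 44)) = (-151/(154*(1*2)))*(-77 - 101) = -151/154/2*(-178) = -151/154*1/2*(-178) = -151/308*(-178) = 13439/154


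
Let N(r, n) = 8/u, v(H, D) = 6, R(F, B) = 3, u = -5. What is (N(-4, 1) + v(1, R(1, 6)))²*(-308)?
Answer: -149072/25 ≈ -5962.9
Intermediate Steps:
N(r, n) = -8/5 (N(r, n) = 8/(-5) = 8*(-⅕) = -8/5)
(N(-4, 1) + v(1, R(1, 6)))²*(-308) = (-8/5 + 6)²*(-308) = (22/5)²*(-308) = (484/25)*(-308) = -149072/25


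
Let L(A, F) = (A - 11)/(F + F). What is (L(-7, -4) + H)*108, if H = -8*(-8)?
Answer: 7155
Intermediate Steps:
H = 64
L(A, F) = (-11 + A)/(2*F) (L(A, F) = (-11 + A)/((2*F)) = (-11 + A)*(1/(2*F)) = (-11 + A)/(2*F))
(L(-7, -4) + H)*108 = ((½)*(-11 - 7)/(-4) + 64)*108 = ((½)*(-¼)*(-18) + 64)*108 = (9/4 + 64)*108 = (265/4)*108 = 7155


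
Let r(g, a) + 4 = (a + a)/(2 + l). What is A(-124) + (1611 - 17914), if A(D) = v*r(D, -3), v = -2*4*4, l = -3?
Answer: -16367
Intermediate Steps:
v = -32 (v = -8*4 = -32)
r(g, a) = -4 - 2*a (r(g, a) = -4 + (a + a)/(2 - 3) = -4 + (2*a)/(-1) = -4 + (2*a)*(-1) = -4 - 2*a)
A(D) = -64 (A(D) = -32*(-4 - 2*(-3)) = -32*(-4 + 6) = -32*2 = -64)
A(-124) + (1611 - 17914) = -64 + (1611 - 17914) = -64 - 16303 = -16367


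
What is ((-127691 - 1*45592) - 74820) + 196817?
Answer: -51286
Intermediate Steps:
((-127691 - 1*45592) - 74820) + 196817 = ((-127691 - 45592) - 74820) + 196817 = (-173283 - 74820) + 196817 = -248103 + 196817 = -51286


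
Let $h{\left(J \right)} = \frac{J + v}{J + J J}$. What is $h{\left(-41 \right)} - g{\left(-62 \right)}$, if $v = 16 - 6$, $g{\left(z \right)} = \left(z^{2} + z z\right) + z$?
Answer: $- \frac{12506671}{1640} \approx -7626.0$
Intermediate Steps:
$g{\left(z \right)} = z + 2 z^{2}$ ($g{\left(z \right)} = \left(z^{2} + z^{2}\right) + z = 2 z^{2} + z = z + 2 z^{2}$)
$v = 10$ ($v = 16 - 6 = 10$)
$h{\left(J \right)} = \frac{10 + J}{J + J^{2}}$ ($h{\left(J \right)} = \frac{J + 10}{J + J J} = \frac{10 + J}{J + J^{2}}$)
$h{\left(-41 \right)} - g{\left(-62 \right)} = \frac{10 - 41}{\left(-41\right) \left(1 - 41\right)} - - 62 \left(1 + 2 \left(-62\right)\right) = \left(- \frac{1}{41}\right) \frac{1}{-40} \left(-31\right) - - 62 \left(1 - 124\right) = \left(- \frac{1}{41}\right) \left(- \frac{1}{40}\right) \left(-31\right) - \left(-62\right) \left(-123\right) = - \frac{31}{1640} - 7626 = - \frac{12506671}{1640}$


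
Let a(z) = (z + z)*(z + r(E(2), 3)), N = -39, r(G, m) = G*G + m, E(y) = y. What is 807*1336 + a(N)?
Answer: 1080648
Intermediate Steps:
r(G, m) = m + G**2 (r(G, m) = G**2 + m = m + G**2)
a(z) = 2*z*(7 + z) (a(z) = (z + z)*(z + (3 + 2**2)) = (2*z)*(z + (3 + 4)) = (2*z)*(z + 7) = (2*z)*(7 + z) = 2*z*(7 + z))
807*1336 + a(N) = 807*1336 + 2*(-39)*(7 - 39) = 1078152 + 2*(-39)*(-32) = 1078152 + 2496 = 1080648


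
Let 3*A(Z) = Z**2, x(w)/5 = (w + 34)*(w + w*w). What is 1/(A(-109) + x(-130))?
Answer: -3/24136919 ≈ -1.2429e-7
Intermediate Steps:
x(w) = 5*(34 + w)*(w + w**2) (x(w) = 5*((w + 34)*(w + w*w)) = 5*((34 + w)*(w + w**2)) = 5*(34 + w)*(w + w**2))
A(Z) = Z**2/3
1/(A(-109) + x(-130)) = 1/((1/3)*(-109)**2 + 5*(-130)*(34 + (-130)**2 + 35*(-130))) = 1/((1/3)*11881 + 5*(-130)*(34 + 16900 - 4550)) = 1/(11881/3 + 5*(-130)*12384) = 1/(11881/3 - 8049600) = 1/(-24136919/3) = -3/24136919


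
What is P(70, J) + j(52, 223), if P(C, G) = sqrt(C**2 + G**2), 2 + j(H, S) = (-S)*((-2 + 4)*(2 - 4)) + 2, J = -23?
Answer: 892 + sqrt(5429) ≈ 965.68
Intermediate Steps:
j(H, S) = 4*S (j(H, S) = -2 + ((-S)*((-2 + 4)*(2 - 4)) + 2) = -2 + ((-S)*(2*(-2)) + 2) = -2 + (-S*(-4) + 2) = -2 + (4*S + 2) = -2 + (2 + 4*S) = 4*S)
P(70, J) + j(52, 223) = sqrt(70**2 + (-23)**2) + 4*223 = sqrt(4900 + 529) + 892 = sqrt(5429) + 892 = 892 + sqrt(5429)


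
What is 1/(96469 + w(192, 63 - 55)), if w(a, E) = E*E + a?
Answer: 1/96725 ≈ 1.0339e-5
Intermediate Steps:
w(a, E) = a + E² (w(a, E) = E² + a = a + E²)
1/(96469 + w(192, 63 - 55)) = 1/(96469 + (192 + (63 - 55)²)) = 1/(96469 + (192 + 8²)) = 1/(96469 + (192 + 64)) = 1/(96469 + 256) = 1/96725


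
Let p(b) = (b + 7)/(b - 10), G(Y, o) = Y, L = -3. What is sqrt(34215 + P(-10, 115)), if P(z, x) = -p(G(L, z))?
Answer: sqrt(5782387)/13 ≈ 184.97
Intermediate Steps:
p(b) = (7 + b)/(-10 + b)
P(z, x) = 4/13 (P(z, x) = -(7 - 3)/(-10 - 3) = -4/(-13) = -(-1)*4/13 = -1*(-4/13) = 4/13)
sqrt(34215 + P(-10, 115)) = sqrt(34215 + 4/13) = sqrt(444799/13) = sqrt(5782387)/13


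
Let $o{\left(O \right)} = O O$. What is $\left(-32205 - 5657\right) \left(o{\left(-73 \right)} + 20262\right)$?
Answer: $-968926442$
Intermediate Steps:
$o{\left(O \right)} = O^{2}$
$\left(-32205 - 5657\right) \left(o{\left(-73 \right)} + 20262\right) = \left(-32205 - 5657\right) \left(\left(-73\right)^{2} + 20262\right) = - 37862 \left(5329 + 20262\right) = \left(-37862\right) 25591 = -968926442$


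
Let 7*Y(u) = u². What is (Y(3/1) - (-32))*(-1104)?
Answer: -257232/7 ≈ -36747.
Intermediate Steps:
Y(u) = u²/7
(Y(3/1) - (-32))*(-1104) = ((3/1)²/7 - (-32))*(-1104) = ((3*1)²/7 - 32*(-1))*(-1104) = ((⅐)*3² + 32)*(-1104) = ((⅐)*9 + 32)*(-1104) = (9/7 + 32)*(-1104) = (233/7)*(-1104) = -257232/7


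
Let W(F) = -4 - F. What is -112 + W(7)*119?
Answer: -1421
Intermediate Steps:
-112 + W(7)*119 = -112 + (-4 - 1*7)*119 = -112 + (-4 - 7)*119 = -112 - 11*119 = -112 - 1309 = -1421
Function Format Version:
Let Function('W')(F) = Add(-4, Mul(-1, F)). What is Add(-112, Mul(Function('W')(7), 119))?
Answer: -1421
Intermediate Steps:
Add(-112, Mul(Function('W')(7), 119)) = Add(-112, Mul(Add(-4, Mul(-1, 7)), 119)) = Add(-112, Mul(Add(-4, -7), 119)) = Add(-112, Mul(-11, 119)) = Add(-112, -1309) = -1421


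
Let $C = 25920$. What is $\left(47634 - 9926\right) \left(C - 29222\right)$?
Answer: $-124511816$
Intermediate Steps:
$\left(47634 - 9926\right) \left(C - 29222\right) = \left(47634 - 9926\right) \left(25920 - 29222\right) = 37708 \left(-3302\right) = -124511816$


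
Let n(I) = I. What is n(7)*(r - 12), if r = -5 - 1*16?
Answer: -231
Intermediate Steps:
r = -21 (r = -5 - 16 = -21)
n(7)*(r - 12) = 7*(-21 - 12) = 7*(-33) = -231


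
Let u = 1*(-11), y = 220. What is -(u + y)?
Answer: -209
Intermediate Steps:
u = -11
-(u + y) = -(-11 + 220) = -1*209 = -209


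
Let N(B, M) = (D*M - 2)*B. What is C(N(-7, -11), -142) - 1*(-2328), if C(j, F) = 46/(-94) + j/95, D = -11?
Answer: 10353184/4465 ≈ 2318.7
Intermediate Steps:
N(B, M) = B*(-2 - 11*M) (N(B, M) = (-11*M - 2)*B = (-2 - 11*M)*B = B*(-2 - 11*M))
C(j, F) = -23/47 + j/95 (C(j, F) = 46*(-1/94) + j*(1/95) = -23/47 + j/95)
C(N(-7, -11), -142) - 1*(-2328) = (-23/47 + (-1*(-7)*(2 + 11*(-11)))/95) - 1*(-2328) = (-23/47 + (-1*(-7)*(2 - 121))/95) + 2328 = (-23/47 + (-1*(-7)*(-119))/95) + 2328 = (-23/47 + (1/95)*(-833)) + 2328 = (-23/47 - 833/95) + 2328 = -41336/4465 + 2328 = 10353184/4465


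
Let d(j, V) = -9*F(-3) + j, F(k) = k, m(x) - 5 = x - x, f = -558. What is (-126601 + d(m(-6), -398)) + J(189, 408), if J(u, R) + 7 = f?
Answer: -127134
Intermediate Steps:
m(x) = 5 (m(x) = 5 + (x - x) = 5 + 0 = 5)
J(u, R) = -565 (J(u, R) = -7 - 558 = -565)
d(j, V) = 27 + j (d(j, V) = -9*(-3) + j = 27 + j)
(-126601 + d(m(-6), -398)) + J(189, 408) = (-126601 + (27 + 5)) - 565 = (-126601 + 32) - 565 = -126569 - 565 = -127134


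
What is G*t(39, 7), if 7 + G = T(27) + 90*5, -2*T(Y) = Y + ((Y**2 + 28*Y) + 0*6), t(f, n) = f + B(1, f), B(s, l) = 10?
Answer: -15337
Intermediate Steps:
t(f, n) = 10 + f (t(f, n) = f + 10 = 10 + f)
T(Y) = -29*Y/2 - Y**2/2 (T(Y) = -(Y + ((Y**2 + 28*Y) + 0*6))/2 = -(Y + ((Y**2 + 28*Y) + 0))/2 = -(Y + (Y**2 + 28*Y))/2 = -(Y**2 + 29*Y)/2 = -29*Y/2 - Y**2/2)
G = -313 (G = -7 + (-1/2*27*(29 + 27) + 90*5) = -7 + (-1/2*27*56 + 450) = -7 + (-756 + 450) = -7 - 306 = -313)
G*t(39, 7) = -313*(10 + 39) = -313*49 = -15337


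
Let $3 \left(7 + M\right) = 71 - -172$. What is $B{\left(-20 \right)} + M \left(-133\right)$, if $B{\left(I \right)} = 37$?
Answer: $-9805$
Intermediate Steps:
$M = 74$ ($M = -7 + \frac{71 - -172}{3} = -7 + \frac{71 + 172}{3} = -7 + \frac{1}{3} \cdot 243 = -7 + 81 = 74$)
$B{\left(-20 \right)} + M \left(-133\right) = 37 + 74 \left(-133\right) = 37 - 9842 = -9805$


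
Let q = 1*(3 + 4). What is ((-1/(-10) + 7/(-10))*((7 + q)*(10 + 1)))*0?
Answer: 0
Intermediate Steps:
q = 7 (q = 1*7 = 7)
((-1/(-10) + 7/(-10))*((7 + q)*(10 + 1)))*0 = ((-1/(-10) + 7/(-10))*((7 + 7)*(10 + 1)))*0 = ((-1*(-⅒) + 7*(-⅒))*(14*11))*0 = ((⅒ - 7/10)*154)*0 = -⅗*154*0 = -462/5*0 = 0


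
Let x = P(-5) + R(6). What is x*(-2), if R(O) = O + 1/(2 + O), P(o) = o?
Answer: -9/4 ≈ -2.2500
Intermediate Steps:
x = 9/8 (x = -5 + (1 + 6**2 + 2*6)/(2 + 6) = -5 + (1 + 36 + 12)/8 = -5 + (1/8)*49 = -5 + 49/8 = 9/8 ≈ 1.1250)
x*(-2) = (9/8)*(-2) = -9/4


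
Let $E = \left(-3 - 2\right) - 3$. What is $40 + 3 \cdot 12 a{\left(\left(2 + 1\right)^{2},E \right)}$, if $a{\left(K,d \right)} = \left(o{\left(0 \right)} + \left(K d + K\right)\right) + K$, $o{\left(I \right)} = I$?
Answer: $-1904$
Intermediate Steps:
$E = -8$ ($E = -5 - 3 = -8$)
$a{\left(K,d \right)} = 2 K + K d$ ($a{\left(K,d \right)} = \left(0 + \left(K d + K\right)\right) + K = \left(0 + \left(K + K d\right)\right) + K = \left(K + K d\right) + K = 2 K + K d$)
$40 + 3 \cdot 12 a{\left(\left(2 + 1\right)^{2},E \right)} = 40 + 3 \cdot 12 \left(2 + 1\right)^{2} \left(2 - 8\right) = 40 + 36 \cdot 3^{2} \left(-6\right) = 40 + 36 \cdot 9 \left(-6\right) = 40 + 36 \left(-54\right) = 40 - 1944 = -1904$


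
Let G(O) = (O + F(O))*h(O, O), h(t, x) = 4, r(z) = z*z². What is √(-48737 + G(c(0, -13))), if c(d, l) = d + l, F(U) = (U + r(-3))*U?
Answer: I*√46709 ≈ 216.12*I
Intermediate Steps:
r(z) = z³
F(U) = U*(-27 + U) (F(U) = (U + (-3)³)*U = (U - 27)*U = (-27 + U)*U = U*(-27 + U))
G(O) = 4*O + 4*O*(-27 + O) (G(O) = (O + O*(-27 + O))*4 = 4*O + 4*O*(-27 + O))
√(-48737 + G(c(0, -13))) = √(-48737 + 4*(0 - 13)*(-26 + (0 - 13))) = √(-48737 + 4*(-13)*(-26 - 13)) = √(-48737 + 4*(-13)*(-39)) = √(-48737 + 2028) = √(-46709) = I*√46709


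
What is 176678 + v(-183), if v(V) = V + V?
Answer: 176312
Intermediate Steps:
v(V) = 2*V
176678 + v(-183) = 176678 + 2*(-183) = 176678 - 366 = 176312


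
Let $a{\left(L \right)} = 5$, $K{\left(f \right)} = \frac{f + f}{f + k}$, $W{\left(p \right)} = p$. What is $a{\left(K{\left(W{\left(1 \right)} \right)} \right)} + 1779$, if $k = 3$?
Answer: $1784$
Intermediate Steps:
$K{\left(f \right)} = \frac{2 f}{3 + f}$ ($K{\left(f \right)} = \frac{f + f}{f + 3} = \frac{2 f}{3 + f}$)
$a{\left(K{\left(W{\left(1 \right)} \right)} \right)} + 1779 = 5 + 1779 = 1784$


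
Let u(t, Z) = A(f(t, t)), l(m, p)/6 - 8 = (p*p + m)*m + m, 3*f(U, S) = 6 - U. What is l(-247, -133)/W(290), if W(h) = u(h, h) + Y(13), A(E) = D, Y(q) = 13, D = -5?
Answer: -12925239/4 ≈ -3.2313e+6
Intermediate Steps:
f(U, S) = 2 - U/3 (f(U, S) = (6 - U)/3 = 2 - U/3)
A(E) = -5
l(m, p) = 48 + 6*m + 6*m*(m + p²) (l(m, p) = 48 + 6*((p*p + m)*m + m) = 48 + 6*((p² + m)*m + m) = 48 + 6*((m + p²)*m + m) = 48 + 6*(m*(m + p²) + m) = 48 + 6*(m + m*(m + p²)) = 48 + (6*m + 6*m*(m + p²)) = 48 + 6*m + 6*m*(m + p²))
u(t, Z) = -5
W(h) = 8 (W(h) = -5 + 13 = 8)
l(-247, -133)/W(290) = (48 + 6*(-247) + 6*(-247)² + 6*(-247)*(-133)²)/8 = (48 - 1482 + 6*61009 + 6*(-247)*17689)*(⅛) = (48 - 1482 + 366054 - 26215098)*(⅛) = -25850478*⅛ = -12925239/4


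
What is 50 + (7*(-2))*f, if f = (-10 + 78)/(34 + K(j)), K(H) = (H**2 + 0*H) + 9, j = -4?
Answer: 1998/59 ≈ 33.864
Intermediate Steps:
K(H) = 9 + H**2 (K(H) = (H**2 + 0) + 9 = H**2 + 9 = 9 + H**2)
f = 68/59 (f = (-10 + 78)/(34 + (9 + (-4)**2)) = 68/(34 + (9 + 16)) = 68/(34 + 25) = 68/59 ≈ 1.1525)
50 + (7*(-2))*f = 50 + (7*(-2))*(68/59) = 50 - 14*68/59 = 50 - 952/59 = 1998/59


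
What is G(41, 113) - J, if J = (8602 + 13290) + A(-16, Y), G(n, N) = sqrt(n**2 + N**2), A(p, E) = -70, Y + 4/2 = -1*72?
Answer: -21822 + 85*sqrt(2) ≈ -21702.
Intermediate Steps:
Y = -74 (Y = -2 - 1*72 = -2 - 72 = -74)
G(n, N) = sqrt(N**2 + n**2)
J = 21822 (J = (8602 + 13290) - 70 = 21892 - 70 = 21822)
G(41, 113) - J = sqrt(113**2 + 41**2) - 1*21822 = sqrt(12769 + 1681) - 21822 = sqrt(14450) - 21822 = 85*sqrt(2) - 21822 = -21822 + 85*sqrt(2)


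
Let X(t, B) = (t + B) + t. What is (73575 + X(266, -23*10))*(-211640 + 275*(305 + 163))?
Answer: -6127358380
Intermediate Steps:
X(t, B) = B + 2*t (X(t, B) = (B + t) + t = B + 2*t)
(73575 + X(266, -23*10))*(-211640 + 275*(305 + 163)) = (73575 + (-23*10 + 2*266))*(-211640 + 275*(305 + 163)) = (73575 + (-230 + 532))*(-211640 + 275*468) = (73575 + 302)*(-211640 + 128700) = 73877*(-82940) = -6127358380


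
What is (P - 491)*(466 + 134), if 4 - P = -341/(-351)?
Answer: -34255600/117 ≈ -2.9278e+5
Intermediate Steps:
P = 1063/351 (P = 4 - (-341)/(-351) = 4 - (-341)*(-1)/351 = 4 - 1*341/351 = 4 - 341/351 = 1063/351 ≈ 3.0285)
(P - 491)*(466 + 134) = (1063/351 - 491)*(466 + 134) = -171278/351*600 = -34255600/117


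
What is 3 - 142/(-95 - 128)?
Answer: 811/223 ≈ 3.6368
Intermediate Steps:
3 - 142/(-95 - 128) = 3 - 142/(-223) = 3 - 1/223*(-142) = 3 + 142/223 = 811/223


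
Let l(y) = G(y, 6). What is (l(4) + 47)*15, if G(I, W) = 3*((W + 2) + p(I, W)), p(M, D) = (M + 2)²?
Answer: 2685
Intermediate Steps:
p(M, D) = (2 + M)²
G(I, W) = 6 + 3*W + 3*(2 + I)² (G(I, W) = 3*((W + 2) + (2 + I)²) = 3*((2 + W) + (2 + I)²) = 3*(2 + W + (2 + I)²) = 6 + 3*W + 3*(2 + I)²)
l(y) = 24 + 3*(2 + y)² (l(y) = 6 + 3*6 + 3*(2 + y)² = 6 + 18 + 3*(2 + y)² = 24 + 3*(2 + y)²)
(l(4) + 47)*15 = ((24 + 3*(2 + 4)²) + 47)*15 = ((24 + 3*6²) + 47)*15 = ((24 + 3*36) + 47)*15 = ((24 + 108) + 47)*15 = (132 + 47)*15 = 179*15 = 2685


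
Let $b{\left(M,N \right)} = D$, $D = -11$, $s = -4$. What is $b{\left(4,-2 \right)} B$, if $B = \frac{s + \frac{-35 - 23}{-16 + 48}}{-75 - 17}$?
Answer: $- \frac{1023}{1472} \approx -0.69497$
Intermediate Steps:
$B = \frac{93}{1472}$ ($B = \frac{-4 + \frac{-35 - 23}{-16 + 48}}{-75 - 17} = \frac{-4 - \frac{58}{32}}{-92} = \left(-4 - \frac{29}{16}\right) \left(- \frac{1}{92}\right) = \left(- \frac{93}{16}\right) \left(- \frac{1}{92}\right) = \frac{93}{1472} \approx 0.063179$)
$b{\left(M,N \right)} = -11$
$b{\left(4,-2 \right)} B = \left(-11\right) \frac{93}{1472} = - \frac{1023}{1472}$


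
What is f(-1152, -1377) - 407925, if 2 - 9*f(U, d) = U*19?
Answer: -3649435/9 ≈ -4.0549e+5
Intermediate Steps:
f(U, d) = 2/9 - 19*U/9 (f(U, d) = 2/9 - U*19/9 = 2/9 - 19*U/9)
f(-1152, -1377) - 407925 = (2/9 - 19/9*(-1152)) - 407925 = (2/9 + 2432) - 407925 = 21890/9 - 407925 = -3649435/9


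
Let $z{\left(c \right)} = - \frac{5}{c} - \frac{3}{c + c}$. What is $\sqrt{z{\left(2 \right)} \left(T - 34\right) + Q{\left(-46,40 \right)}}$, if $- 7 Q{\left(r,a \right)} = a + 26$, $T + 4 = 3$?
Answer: $\frac{\sqrt{20447}}{14} \approx 10.214$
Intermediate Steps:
$T = -1$ ($T = -4 + 3 = -1$)
$z{\left(c \right)} = - \frac{13}{2 c}$ ($z{\left(c \right)} = - \frac{5}{c} - \frac{3}{2 c} = - \frac{13}{2 c}$)
$Q{\left(r,a \right)} = - \frac{26}{7} - \frac{a}{7}$ ($Q{\left(r,a \right)} = - \frac{a + 26}{7} = - \frac{26 + a}{7} = - \frac{26}{7} - \frac{a}{7}$)
$\sqrt{z{\left(2 \right)} \left(T - 34\right) + Q{\left(-46,40 \right)}} = \sqrt{- \frac{13}{2 \cdot 2} \left(-1 - 34\right) - \frac{66}{7}} = \sqrt{\left(- \frac{13}{2}\right) \frac{1}{2} \left(-35\right) - \frac{66}{7}} = \sqrt{\left(- \frac{13}{4}\right) \left(-35\right) - \frac{66}{7}} = \sqrt{\frac{455}{4} - \frac{66}{7}} = \sqrt{\frac{2921}{28}} = \frac{\sqrt{20447}}{14}$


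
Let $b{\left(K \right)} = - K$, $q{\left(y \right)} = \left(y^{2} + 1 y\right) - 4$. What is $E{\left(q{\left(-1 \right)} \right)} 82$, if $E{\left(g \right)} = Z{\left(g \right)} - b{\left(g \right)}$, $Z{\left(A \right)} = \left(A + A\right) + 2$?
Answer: $-820$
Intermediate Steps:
$Z{\left(A \right)} = 2 + 2 A$ ($Z{\left(A \right)} = 2 A + 2 = 2 + 2 A$)
$q{\left(y \right)} = -4 + y + y^{2}$ ($q{\left(y \right)} = \left(y^{2} + y\right) - 4 = \left(y + y^{2}\right) - 4 = -4 + y + y^{2}$)
$E{\left(g \right)} = 2 + 3 g$ ($E{\left(g \right)} = \left(2 + 2 g\right) - - g = \left(2 + 2 g\right) + g = 2 + 3 g$)
$E{\left(q{\left(-1 \right)} \right)} 82 = \left(2 + 3 \left(-4 - 1 + \left(-1\right)^{2}\right)\right) 82 = \left(2 + 3 \left(-4 - 1 + 1\right)\right) 82 = \left(2 + 3 \left(-4\right)\right) 82 = \left(2 - 12\right) 82 = \left(-10\right) 82 = -820$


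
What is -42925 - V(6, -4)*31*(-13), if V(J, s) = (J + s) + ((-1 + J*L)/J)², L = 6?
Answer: -1022609/36 ≈ -28406.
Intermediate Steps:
V(J, s) = J + s + (-1 + 6*J)²/J² (V(J, s) = (J + s) + ((-1 + J*6)/J)² = (J + s) + ((-1 + 6*J)/J)² = (J + s) + (-1 + 6*J)²/J² = J + s + (-1 + 6*J)²/J²)
-42925 - V(6, -4)*31*(-13) = -42925 - (6 - 4 + (-1 + 6*6)²/6²)*31*(-13) = -42925 - (6 - 4 + (-1 + 36)²/36)*31*(-13) = -42925 - (6 - 4 + (1/36)*35²)*31*(-13) = -42925 - (6 - 4 + (1/36)*1225)*31*(-13) = -42925 - (6 - 4 + 1225/36)*31*(-13) = -42925 - (1297/36)*31*(-13) = -42925 - 40207*(-13)/36 = -42925 - 1*(-522691/36) = -42925 + 522691/36 = -1022609/36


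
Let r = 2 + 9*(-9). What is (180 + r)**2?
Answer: 10201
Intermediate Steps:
r = -79 (r = 2 - 81 = -79)
(180 + r)**2 = (180 - 79)**2 = 101**2 = 10201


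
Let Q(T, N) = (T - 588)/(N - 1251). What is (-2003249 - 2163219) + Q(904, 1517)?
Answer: -554140086/133 ≈ -4.1665e+6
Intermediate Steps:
Q(T, N) = (-588 + T)/(-1251 + N)
(-2003249 - 2163219) + Q(904, 1517) = (-2003249 - 2163219) + (-588 + 904)/(-1251 + 1517) = -4166468 + 316/266 = -4166468 + (1/266)*316 = -4166468 + 158/133 = -554140086/133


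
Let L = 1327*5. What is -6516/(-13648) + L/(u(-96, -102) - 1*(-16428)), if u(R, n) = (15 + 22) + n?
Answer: 49293947/55830556 ≈ 0.88292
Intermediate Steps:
L = 6635
u(R, n) = 37 + n
-6516/(-13648) + L/(u(-96, -102) - 1*(-16428)) = -6516/(-13648) + 6635/((37 - 102) - 1*(-16428)) = -6516*(-1/13648) + 6635/(-65 + 16428) = 1629/3412 + 6635/16363 = 49293947/55830556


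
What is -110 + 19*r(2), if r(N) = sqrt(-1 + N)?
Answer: -91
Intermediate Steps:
-110 + 19*r(2) = -110 + 19*sqrt(-1 + 2) = -110 + 19*sqrt(1) = -110 + 19*1 = -110 + 19 = -91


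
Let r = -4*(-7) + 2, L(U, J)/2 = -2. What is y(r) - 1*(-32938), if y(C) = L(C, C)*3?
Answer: 32926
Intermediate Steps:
L(U, J) = -4 (L(U, J) = 2*(-2) = -4)
r = 30 (r = 28 + 2 = 30)
y(C) = -12 (y(C) = -4*3 = -12)
y(r) - 1*(-32938) = -12 - 1*(-32938) = -12 + 32938 = 32926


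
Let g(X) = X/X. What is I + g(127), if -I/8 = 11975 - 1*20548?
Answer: 68585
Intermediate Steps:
g(X) = 1
I = 68584 (I = -8*(11975 - 1*20548) = -8*(11975 - 20548) = -8*(-8573) = 68584)
I + g(127) = 68584 + 1 = 68585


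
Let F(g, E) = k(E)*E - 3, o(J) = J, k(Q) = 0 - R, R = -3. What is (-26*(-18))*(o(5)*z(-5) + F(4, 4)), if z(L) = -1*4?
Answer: -5148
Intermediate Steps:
k(Q) = 3 (k(Q) = 0 - 1*(-3) = 0 + 3 = 3)
z(L) = -4
F(g, E) = -3 + 3*E (F(g, E) = 3*E - 3 = -3 + 3*E)
(-26*(-18))*(o(5)*z(-5) + F(4, 4)) = (-26*(-18))*(5*(-4) + (-3 + 3*4)) = 468*(-20 + (-3 + 12)) = 468*(-20 + 9) = 468*(-11) = -5148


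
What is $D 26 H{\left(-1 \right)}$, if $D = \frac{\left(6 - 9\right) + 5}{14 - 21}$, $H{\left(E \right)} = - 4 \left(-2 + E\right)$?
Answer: $- \frac{624}{7} \approx -89.143$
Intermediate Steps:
$H{\left(E \right)} = 8 - 4 E$
$D = - \frac{2}{7}$ ($D = \frac{-3 + 5}{-7} = 2 \left(- \frac{1}{7}\right) = - \frac{2}{7} \approx -0.28571$)
$D 26 H{\left(-1 \right)} = \left(- \frac{2}{7}\right) 26 \left(8 - -4\right) = - \frac{52 \left(8 + 4\right)}{7} = \left(- \frac{52}{7}\right) 12 = - \frac{624}{7}$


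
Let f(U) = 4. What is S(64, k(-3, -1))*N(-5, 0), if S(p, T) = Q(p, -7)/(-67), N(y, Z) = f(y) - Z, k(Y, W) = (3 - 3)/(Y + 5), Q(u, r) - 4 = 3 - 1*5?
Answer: -8/67 ≈ -0.11940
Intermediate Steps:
Q(u, r) = 2 (Q(u, r) = 4 + (3 - 1*5) = 4 + (3 - 5) = 4 - 2 = 2)
k(Y, W) = 0 (k(Y, W) = 0/(5 + Y) = 0)
N(y, Z) = 4 - Z
S(p, T) = -2/67 (S(p, T) = 2/(-67) = 2*(-1/67) = -2/67)
S(64, k(-3, -1))*N(-5, 0) = -2*(4 - 1*0)/67 = -2*(4 + 0)/67 = -2/67*4 = -8/67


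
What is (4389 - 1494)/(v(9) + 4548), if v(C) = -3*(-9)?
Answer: 193/305 ≈ 0.63279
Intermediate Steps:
v(C) = 27
(4389 - 1494)/(v(9) + 4548) = (4389 - 1494)/(27 + 4548) = 2895/4575 = 2895*(1/4575) = 193/305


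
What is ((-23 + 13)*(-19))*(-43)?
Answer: -8170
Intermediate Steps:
((-23 + 13)*(-19))*(-43) = -10*(-19)*(-43) = 190*(-43) = -8170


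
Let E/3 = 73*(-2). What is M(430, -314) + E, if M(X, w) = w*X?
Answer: -135458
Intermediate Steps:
M(X, w) = X*w
E = -438 (E = 3*(73*(-2)) = 3*(-146) = -438)
M(430, -314) + E = 430*(-314) - 438 = -135020 - 438 = -135458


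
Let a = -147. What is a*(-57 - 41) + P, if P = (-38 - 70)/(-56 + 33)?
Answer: 331446/23 ≈ 14411.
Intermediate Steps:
P = 108/23 (P = -108/(-23) = -108*(-1/23) = 108/23 ≈ 4.6956)
a*(-57 - 41) + P = -147*(-57 - 41) + 108/23 = -147*(-98) + 108/23 = 14406 + 108/23 = 331446/23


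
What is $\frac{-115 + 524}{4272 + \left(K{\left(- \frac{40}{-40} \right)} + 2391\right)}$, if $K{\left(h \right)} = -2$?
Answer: $\frac{409}{6661} \approx 0.061402$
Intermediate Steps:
$\frac{-115 + 524}{4272 + \left(K{\left(- \frac{40}{-40} \right)} + 2391\right)} = \frac{-115 + 524}{4272 + \left(-2 + 2391\right)} = \frac{409}{4272 + 2389} = \frac{409}{6661}$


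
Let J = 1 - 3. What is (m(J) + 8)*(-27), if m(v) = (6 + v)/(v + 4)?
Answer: -270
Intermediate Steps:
J = -2
m(v) = (6 + v)/(4 + v)
(m(J) + 8)*(-27) = ((6 - 2)/(4 - 2) + 8)*(-27) = (4/2 + 8)*(-27) = ((½)*4 + 8)*(-27) = (2 + 8)*(-27) = 10*(-27) = -270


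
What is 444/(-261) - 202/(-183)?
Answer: -3170/5307 ≈ -0.59732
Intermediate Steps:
444/(-261) - 202/(-183) = 444*(-1/261) - 202*(-1/183) = -148/87 + 202/183 = -3170/5307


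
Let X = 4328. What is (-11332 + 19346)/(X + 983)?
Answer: 8014/5311 ≈ 1.5089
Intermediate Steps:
(-11332 + 19346)/(X + 983) = (-11332 + 19346)/(4328 + 983) = 8014/5311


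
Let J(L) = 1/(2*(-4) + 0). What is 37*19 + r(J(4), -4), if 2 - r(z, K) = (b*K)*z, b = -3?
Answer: 1413/2 ≈ 706.50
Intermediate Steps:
J(L) = -⅛ (J(L) = 1/(-8 + 0) = 1/(-8) = -⅛)
r(z, K) = 2 + 3*K*z (r(z, K) = 2 - (-3*K)*z = 2 - (-3)*K*z = 2 + 3*K*z)
37*19 + r(J(4), -4) = 37*19 + (2 + 3*(-4)*(-⅛)) = 703 + (2 + 3/2) = 703 + 7/2 = 1413/2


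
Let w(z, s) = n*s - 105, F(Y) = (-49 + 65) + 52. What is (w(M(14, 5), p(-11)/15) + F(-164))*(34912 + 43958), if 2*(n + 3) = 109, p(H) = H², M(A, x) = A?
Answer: 29847037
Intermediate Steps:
n = 103/2 (n = -3 + (½)*109 = -3 + 109/2 = 103/2 ≈ 51.500)
F(Y) = 68 (F(Y) = 16 + 52 = 68)
w(z, s) = -105 + 103*s/2 (w(z, s) = 103*s/2 - 105 = -105 + 103*s/2)
(w(M(14, 5), p(-11)/15) + F(-164))*(34912 + 43958) = ((-105 + 103*((-11)²/15)/2) + 68)*(34912 + 43958) = ((-105 + 103*(121*(1/15))/2) + 68)*78870 = ((-105 + (103/2)*(121/15)) + 68)*78870 = ((-105 + 12463/30) + 68)*78870 = (9313/30 + 68)*78870 = (11353/30)*78870 = 29847037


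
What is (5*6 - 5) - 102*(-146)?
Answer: 14917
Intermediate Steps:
(5*6 - 5) - 102*(-146) = (30 - 5) + 14892 = 25 + 14892 = 14917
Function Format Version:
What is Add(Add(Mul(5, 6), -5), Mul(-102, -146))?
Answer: 14917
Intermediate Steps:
Add(Add(Mul(5, 6), -5), Mul(-102, -146)) = Add(Add(30, -5), 14892) = Add(25, 14892) = 14917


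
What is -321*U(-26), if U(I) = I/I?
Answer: -321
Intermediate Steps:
U(I) = 1
-321*U(-26) = -321*1 = -321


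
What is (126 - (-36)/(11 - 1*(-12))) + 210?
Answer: 7764/23 ≈ 337.57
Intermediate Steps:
(126 - (-36)/(11 - 1*(-12))) + 210 = (126 - (-36)/(11 + 12)) + 210 = (126 - (-36)/23) + 210 = (126 - 2*(-18/23)) + 210 = (126 + 36/23) + 210 = 2934/23 + 210 = 7764/23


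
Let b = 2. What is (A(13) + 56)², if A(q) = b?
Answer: 3364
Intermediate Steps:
A(q) = 2
(A(13) + 56)² = (2 + 56)² = 58² = 3364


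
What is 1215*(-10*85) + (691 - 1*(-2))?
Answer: -1032057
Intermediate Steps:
1215*(-10*85) + (691 - 1*(-2)) = 1215*(-850) + (691 + 2) = -1032750 + 693 = -1032057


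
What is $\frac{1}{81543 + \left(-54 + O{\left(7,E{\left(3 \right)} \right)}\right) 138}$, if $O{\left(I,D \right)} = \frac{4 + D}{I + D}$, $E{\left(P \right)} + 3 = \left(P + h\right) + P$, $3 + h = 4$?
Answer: $\frac{11}{816105} \approx 1.3479 \cdot 10^{-5}$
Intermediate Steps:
$h = 1$ ($h = -3 + 4 = 1$)
$E{\left(P \right)} = -2 + 2 P$ ($E{\left(P \right)} = -3 + \left(\left(P + 1\right) + P\right) = -3 + \left(\left(1 + P\right) + P\right) = -3 + \left(1 + 2 P\right) = -2 + 2 P$)
$O{\left(I,D \right)} = \frac{4 + D}{D + I}$
$\frac{1}{81543 + \left(-54 + O{\left(7,E{\left(3 \right)} \right)}\right) 138} = \frac{1}{81543 + \left(-54 + \frac{4 + \left(-2 + 2 \cdot 3\right)}{\left(-2 + 2 \cdot 3\right) + 7}\right) 138} = \frac{1}{81543 + \left(-54 + \frac{4 + \left(-2 + 6\right)}{\left(-2 + 6\right) + 7}\right) 138} = \frac{1}{81543 + \left(-54 + \frac{4 + 4}{4 + 7}\right) 138} = \frac{1}{81543 + \left(-54 + \frac{1}{11} \cdot 8\right) 138} = \frac{1}{81543 + \left(-54 + \frac{8}{11}\right) 138} = \frac{1}{81543 - \frac{80868}{11}} = \frac{1}{\frac{816105}{11}} = \frac{11}{816105}$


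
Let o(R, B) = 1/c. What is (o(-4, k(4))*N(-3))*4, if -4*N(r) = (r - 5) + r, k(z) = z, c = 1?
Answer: 11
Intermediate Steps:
o(R, B) = 1 (o(R, B) = 1/1 = 1)
N(r) = 5/4 - r/2 (N(r) = -((r - 5) + r)/4 = -((-5 + r) + r)/4 = -(-5 + 2*r)/4 = 5/4 - r/2)
(o(-4, k(4))*N(-3))*4 = (1*(5/4 - 1/2*(-3)))*4 = (1*(5/4 + 3/2))*4 = (1*(11/4))*4 = (11/4)*4 = 11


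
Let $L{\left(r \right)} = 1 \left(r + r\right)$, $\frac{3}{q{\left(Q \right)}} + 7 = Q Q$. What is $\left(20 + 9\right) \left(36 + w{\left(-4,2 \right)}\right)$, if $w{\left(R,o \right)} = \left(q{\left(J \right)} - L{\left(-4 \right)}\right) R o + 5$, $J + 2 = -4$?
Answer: $-691$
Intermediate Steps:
$J = -6$ ($J = -2 - 4 = -6$)
$q{\left(Q \right)} = \frac{3}{-7 + Q^{2}}$ ($q{\left(Q \right)} = \frac{3}{-7 + Q Q} = \frac{3}{-7 + Q^{2}}$)
$L{\left(r \right)} = 2 r$ ($L{\left(r \right)} = 1 \cdot 2 r = 2 r$)
$w{\left(R,o \right)} = 5 + \frac{235 R o}{29}$ ($w{\left(R,o \right)} = \left(\frac{3}{-7 + \left(-6\right)^{2}} - 2 \left(-4\right)\right) R o + 5 = \left(\frac{3}{-7 + 36} - -8\right) R o + 5 = \left(\frac{3}{29} + 8\right) R o + 5 = \frac{235 R}{29} o + 5 = \frac{235 R o}{29} + 5 = 5 + \frac{235 R o}{29}$)
$\left(20 + 9\right) \left(36 + w{\left(-4,2 \right)}\right) = \left(20 + 9\right) \left(36 + \left(5 + \frac{235}{29} \left(-4\right) 2\right)\right) = 29 \left(36 + \left(5 - \frac{1880}{29}\right)\right) = 29 \left(36 - \frac{1735}{29}\right) = 29 \left(- \frac{691}{29}\right) = -691$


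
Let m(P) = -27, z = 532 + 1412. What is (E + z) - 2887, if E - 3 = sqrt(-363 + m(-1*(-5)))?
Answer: -940 + I*sqrt(390) ≈ -940.0 + 19.748*I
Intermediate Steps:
z = 1944
E = 3 + I*sqrt(390) (E = 3 + sqrt(-363 - 27) = 3 + sqrt(-390) = 3 + I*sqrt(390) ≈ 3.0 + 19.748*I)
(E + z) - 2887 = ((3 + I*sqrt(390)) + 1944) - 2887 = (1947 + I*sqrt(390)) - 2887 = -940 + I*sqrt(390)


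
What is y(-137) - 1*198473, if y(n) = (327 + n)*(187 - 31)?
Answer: -168833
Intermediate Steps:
y(n) = 51012 + 156*n (y(n) = (327 + n)*156 = 51012 + 156*n)
y(-137) - 1*198473 = (51012 + 156*(-137)) - 1*198473 = (51012 - 21372) - 198473 = 29640 - 198473 = -168833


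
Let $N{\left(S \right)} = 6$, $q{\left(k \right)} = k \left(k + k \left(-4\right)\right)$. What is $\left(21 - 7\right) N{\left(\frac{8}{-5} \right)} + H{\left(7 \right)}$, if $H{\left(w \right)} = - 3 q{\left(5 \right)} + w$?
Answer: $316$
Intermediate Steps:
$q{\left(k \right)} = - 3 k^{2}$ ($q{\left(k \right)} = k \left(k - 4 k\right) = k \left(- 3 k\right) = - 3 k^{2}$)
$H{\left(w \right)} = 225 + w$ ($H{\left(w \right)} = - 3 \left(- 3 \cdot 5^{2}\right) + w = - 3 \left(\left(-3\right) 25\right) + w = \left(-3\right) \left(-75\right) + w = 225 + w$)
$\left(21 - 7\right) N{\left(\frac{8}{-5} \right)} + H{\left(7 \right)} = \left(21 - 7\right) 6 + \left(225 + 7\right) = 14 \cdot 6 + 232 = 84 + 232 = 316$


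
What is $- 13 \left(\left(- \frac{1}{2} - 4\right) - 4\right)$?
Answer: $\frac{221}{2} \approx 110.5$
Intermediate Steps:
$- 13 \left(\left(- \frac{1}{2} - 4\right) - 4\right) = - 13 \left(- \frac{9}{2} - 4\right) = \left(-13\right) \left(- \frac{17}{2}\right) = \frac{221}{2}$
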